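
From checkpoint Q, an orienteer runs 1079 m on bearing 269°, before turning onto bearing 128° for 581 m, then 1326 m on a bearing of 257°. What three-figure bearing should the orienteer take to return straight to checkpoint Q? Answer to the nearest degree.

Leg 1 (269°, 1079 m): east 1079 sin 269° = -1078.84, north 1079 cos 269° = -18.83
Leg 2 (128°, 581 m): east 581 sin 128° = 457.83, north 581 cos 128° = -357.70
Leg 3 (257°, 1326 m): east 1326 sin 257° = -1292.01, north 1326 cos 257° = -298.29
Net displacement: -1913.02 east, -674.82 north. Direction back to start is (1913.02, 674.82): bearing = atan2(1913.02, 674.82) mod 360° = 70.57° ≈ 071°.

071°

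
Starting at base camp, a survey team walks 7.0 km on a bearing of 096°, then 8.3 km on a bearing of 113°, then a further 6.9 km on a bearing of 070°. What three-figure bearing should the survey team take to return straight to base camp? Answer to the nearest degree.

Leg 1 (096°, 7.0 km): east 7.0 sin 96° = 6.96, north 7.0 cos 96° = -0.73
Leg 2 (113°, 8.3 km): east 8.3 sin 113° = 7.64, north 8.3 cos 113° = -3.24
Leg 3 (070°, 6.9 km): east 6.9 sin 70° = 6.48, north 6.9 cos 70° = 2.36
Net displacement: 21.09 east, -1.61 north. Direction back to start is (-21.09, 1.61): bearing = atan2(-21.09, 1.61) mod 360° = 274.38° ≈ 274°.

274°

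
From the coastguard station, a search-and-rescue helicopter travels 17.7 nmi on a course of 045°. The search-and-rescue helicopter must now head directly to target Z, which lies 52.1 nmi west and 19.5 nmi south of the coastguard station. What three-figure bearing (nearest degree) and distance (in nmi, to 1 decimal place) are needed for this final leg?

Leg 1 (045°, 17.7 nmi): east 17.7 sin 45° = 12.52, north 17.7 cos 45° = 12.52
Current position: (12.52, 12.52). Target: (-52.1, -19.5). Remaining: Δeast = -64.62, Δnorth = -32.02.
Bearing = atan2(-64.62, -32.02) mod 360° = 243.64°; distance = √((-64.62)² + (-32.02)²) = 72.112 nmi.

244°, 72.1 nmi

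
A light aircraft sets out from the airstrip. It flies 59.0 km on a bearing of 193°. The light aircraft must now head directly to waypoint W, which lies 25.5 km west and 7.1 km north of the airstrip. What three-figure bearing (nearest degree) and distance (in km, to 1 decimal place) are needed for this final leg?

Leg 1 (193°, 59.0 km): east 59.0 sin 193° = -13.27, north 59.0 cos 193° = -57.49
Current position: (-13.27, -57.49). Target: (-25.5, 7.1). Remaining: Δeast = -12.23, Δnorth = 64.59.
Bearing = atan2(-12.23, 64.59) mod 360° = 349.28°; distance = √((-12.23)² + (64.59)²) = 65.735 km.

349°, 65.7 km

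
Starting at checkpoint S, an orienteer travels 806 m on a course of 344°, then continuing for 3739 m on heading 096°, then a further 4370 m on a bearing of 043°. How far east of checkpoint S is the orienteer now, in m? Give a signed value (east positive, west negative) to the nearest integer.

Leg 1 (344°, 806 m): east 806 sin 344° = -222.16, north 806 cos 344° = 774.78
Leg 2 (096°, 3739 m): east 3739 sin 96° = 3718.52, north 3739 cos 96° = -390.83
Leg 3 (043°, 4370 m): east 4370 sin 43° = 2980.33, north 4370 cos 43° = 3196.02
Net east component: 6476.69 m.

6477 m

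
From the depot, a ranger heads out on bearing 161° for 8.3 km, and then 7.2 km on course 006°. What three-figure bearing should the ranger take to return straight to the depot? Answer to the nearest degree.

Leg 1 (161°, 8.3 km): east 8.3 sin 161° = 2.70, north 8.3 cos 161° = -7.85
Leg 2 (006°, 7.2 km): east 7.2 sin 6° = 0.75, north 7.2 cos 6° = 7.16
Net displacement: 3.45 east, -0.69 north. Direction back to start is (-3.45, 0.69): bearing = atan2(-3.45, 0.69) mod 360° = 281.25° ≈ 281°.

281°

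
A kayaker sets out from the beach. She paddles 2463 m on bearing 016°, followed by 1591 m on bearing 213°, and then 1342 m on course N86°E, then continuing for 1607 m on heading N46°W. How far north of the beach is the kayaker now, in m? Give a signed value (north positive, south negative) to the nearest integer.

Leg 1 (016°, 2463 m): east 2463 sin 16° = 678.89, north 2463 cos 16° = 2367.59
Leg 2 (213°, 1591 m): east 1591 sin 213° = -866.52, north 1591 cos 213° = -1334.32
Leg 3 (N86°E, 1342 m): east 1342 sin 86° = 1338.73, north 1342 cos 86° = 93.61
Leg 4 (N46°W, 1607 m): east 1607 sin 314° = -1155.98, north 1607 cos 314° = 1116.32
Net north component: 2243.19 m.

2243 m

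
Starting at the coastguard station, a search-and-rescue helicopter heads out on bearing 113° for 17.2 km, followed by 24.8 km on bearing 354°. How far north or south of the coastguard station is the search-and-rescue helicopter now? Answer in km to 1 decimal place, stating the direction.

17.9 km north

Leg 1 (113°, 17.2 km): east 17.2 sin 113° = 15.83, north 17.2 cos 113° = -6.72
Leg 2 (354°, 24.8 km): east 24.8 sin 354° = -2.59, north 24.8 cos 354° = 24.66
Net north component: 17.94 km.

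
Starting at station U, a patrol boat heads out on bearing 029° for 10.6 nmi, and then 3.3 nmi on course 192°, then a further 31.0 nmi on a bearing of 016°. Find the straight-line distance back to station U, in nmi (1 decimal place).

Leg 1 (029°, 10.6 nmi): east 10.6 sin 29° = 5.14, north 10.6 cos 29° = 9.27
Leg 2 (192°, 3.3 nmi): east 3.3 sin 192° = -0.69, north 3.3 cos 192° = -3.23
Leg 3 (016°, 31.0 nmi): east 31.0 sin 16° = 8.54, north 31.0 cos 16° = 29.80
Net: 13.00 east, 35.84 north. Distance = √((13.00)² + (35.84)²) = 38.126 nmi.

38.1 nmi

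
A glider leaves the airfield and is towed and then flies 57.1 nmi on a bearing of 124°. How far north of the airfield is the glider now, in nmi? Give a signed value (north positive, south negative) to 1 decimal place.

Leg 1 (124°, 57.1 nmi): east 57.1 sin 124° = 47.34, north 57.1 cos 124° = -31.93
Net north component: -31.93 nmi.

-31.9 nmi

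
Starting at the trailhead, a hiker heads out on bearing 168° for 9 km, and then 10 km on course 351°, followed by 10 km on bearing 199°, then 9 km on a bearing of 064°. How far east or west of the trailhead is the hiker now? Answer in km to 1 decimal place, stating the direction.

5.1 km east

Leg 1 (168°, 9 km): east 9 sin 168° = 1.87, north 9 cos 168° = -8.80
Leg 2 (351°, 10 km): east 10 sin 351° = -1.56, north 10 cos 351° = 9.88
Leg 3 (199°, 10 km): east 10 sin 199° = -3.26, north 10 cos 199° = -9.46
Leg 4 (064°, 9 km): east 9 sin 64° = 8.09, north 9 cos 64° = 3.95
Net east component: 5.14 km.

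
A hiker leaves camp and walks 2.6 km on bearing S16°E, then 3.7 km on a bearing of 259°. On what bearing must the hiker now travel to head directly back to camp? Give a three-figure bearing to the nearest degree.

Leg 1 (S16°E, 2.6 km): east 2.6 sin 164° = 0.72, north 2.6 cos 164° = -2.50
Leg 2 (259°, 3.7 km): east 3.7 sin 259° = -3.63, north 3.7 cos 259° = -0.71
Net displacement: -2.92 east, -3.21 north. Direction back to start is (2.92, 3.21): bearing = atan2(2.92, 3.21) mod 360° = 42.29° ≈ 042°.

042°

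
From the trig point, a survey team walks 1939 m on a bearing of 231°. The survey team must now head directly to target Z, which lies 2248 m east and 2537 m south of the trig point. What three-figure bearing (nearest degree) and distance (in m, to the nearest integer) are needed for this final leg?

109°, 3979 m

Leg 1 (231°, 1939 m): east 1939 sin 231° = -1506.89, north 1939 cos 231° = -1220.25
Current position: (-1506.89, -1220.25). Target: (2248, -2537). Remaining: Δeast = 3754.89, Δnorth = -1316.75.
Bearing = atan2(3754.89, -1316.75) mod 360° = 109.32°; distance = √((3754.89)² + (-1316.75)²) = 3979.069 m.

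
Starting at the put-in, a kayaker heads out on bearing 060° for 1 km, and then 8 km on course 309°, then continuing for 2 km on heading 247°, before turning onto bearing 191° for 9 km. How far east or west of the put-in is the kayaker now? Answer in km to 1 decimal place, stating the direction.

8.9 km west

Leg 1 (060°, 1 km): east 1 sin 60° = 0.87, north 1 cos 60° = 0.50
Leg 2 (309°, 8 km): east 8 sin 309° = -6.22, north 8 cos 309° = 5.03
Leg 3 (247°, 2 km): east 2 sin 247° = -1.84, north 2 cos 247° = -0.78
Leg 4 (191°, 9 km): east 9 sin 191° = -1.72, north 9 cos 191° = -8.83
Net east component: -8.91 km.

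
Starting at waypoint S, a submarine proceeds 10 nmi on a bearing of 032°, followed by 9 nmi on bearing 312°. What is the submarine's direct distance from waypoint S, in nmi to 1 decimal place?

Leg 1 (032°, 10 nmi): east 10 sin 32° = 5.30, north 10 cos 32° = 8.48
Leg 2 (312°, 9 nmi): east 9 sin 312° = -6.69, north 9 cos 312° = 6.02
Net: -1.39 east, 14.50 north. Distance = √((-1.39)² + (14.50)²) = 14.569 nmi.

14.6 nmi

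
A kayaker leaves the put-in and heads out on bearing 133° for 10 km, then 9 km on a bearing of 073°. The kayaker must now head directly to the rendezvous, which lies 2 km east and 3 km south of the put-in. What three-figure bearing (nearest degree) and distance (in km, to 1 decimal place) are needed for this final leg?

Leg 1 (133°, 10 km): east 10 sin 133° = 7.31, north 10 cos 133° = -6.82
Leg 2 (073°, 9 km): east 9 sin 73° = 8.61, north 9 cos 73° = 2.63
Current position: (15.92, -4.19). Target: (2, -3). Remaining: Δeast = -13.92, Δnorth = 1.19.
Bearing = atan2(-13.92, 1.19) mod 360° = 274.88°; distance = √((-13.92)² + (1.19)²) = 13.971 km.

275°, 14.0 km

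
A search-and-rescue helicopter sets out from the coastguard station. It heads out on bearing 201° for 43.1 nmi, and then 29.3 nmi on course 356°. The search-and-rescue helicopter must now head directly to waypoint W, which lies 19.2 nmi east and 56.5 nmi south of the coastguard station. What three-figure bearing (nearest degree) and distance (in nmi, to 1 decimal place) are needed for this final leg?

Leg 1 (201°, 43.1 nmi): east 43.1 sin 201° = -15.45, north 43.1 cos 201° = -40.24
Leg 2 (356°, 29.3 nmi): east 29.3 sin 356° = -2.04, north 29.3 cos 356° = 29.23
Current position: (-17.49, -11.01). Target: (19.2, -56.5). Remaining: Δeast = 36.69, Δnorth = -45.49.
Bearing = atan2(36.69, -45.49) mod 360° = 141.11°; distance = √((36.69)² + (-45.49)²) = 58.443 nmi.

141°, 58.4 nmi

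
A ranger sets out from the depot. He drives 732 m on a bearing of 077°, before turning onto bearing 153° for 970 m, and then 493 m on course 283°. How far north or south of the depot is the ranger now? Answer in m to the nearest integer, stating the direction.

589 m south

Leg 1 (077°, 732 m): east 732 sin 77° = 713.24, north 732 cos 77° = 164.66
Leg 2 (153°, 970 m): east 970 sin 153° = 440.37, north 970 cos 153° = -864.28
Leg 3 (283°, 493 m): east 493 sin 283° = -480.36, north 493 cos 283° = 110.90
Net north component: -588.71 m.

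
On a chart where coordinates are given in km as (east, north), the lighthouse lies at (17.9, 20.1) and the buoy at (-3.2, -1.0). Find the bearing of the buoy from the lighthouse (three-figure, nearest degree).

225°

Δeast = -3.2 − 17.9 = -21.10; Δnorth = -1.0 − 20.1 = -21.10.
Bearing = atan2(Δeast, Δnorth) mod 360° = 225.00° ≈ 225°.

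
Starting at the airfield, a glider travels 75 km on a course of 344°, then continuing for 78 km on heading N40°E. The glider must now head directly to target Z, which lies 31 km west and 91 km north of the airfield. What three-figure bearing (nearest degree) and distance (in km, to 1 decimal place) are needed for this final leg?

Leg 1 (344°, 75 km): east 75 sin 344° = -20.67, north 75 cos 344° = 72.09
Leg 2 (N40°E, 78 km): east 78 sin 40° = 50.14, north 78 cos 40° = 59.75
Current position: (29.46, 131.85). Target: (-31, 91). Remaining: Δeast = -60.46, Δnorth = -40.85.
Bearing = atan2(-60.46, -40.85) mod 360° = 235.96°; distance = √((-60.46)² + (-40.85)²) = 72.968 km.

236°, 73.0 km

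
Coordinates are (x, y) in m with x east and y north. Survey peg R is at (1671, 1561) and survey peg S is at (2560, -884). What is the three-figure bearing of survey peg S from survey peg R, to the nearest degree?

160°

Δeast = 2560 − 1671 = 889.00; Δnorth = -884 − 1561 = -2445.00.
Bearing = atan2(Δeast, Δnorth) mod 360° = 160.02° ≈ 160°.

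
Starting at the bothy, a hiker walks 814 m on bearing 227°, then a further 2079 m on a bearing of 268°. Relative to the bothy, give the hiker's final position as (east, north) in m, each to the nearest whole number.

(-2673, -628)

Leg 1 (227°, 814 m): east 814 sin 227° = -595.32, north 814 cos 227° = -555.15
Leg 2 (268°, 2079 m): east 2079 sin 268° = -2077.73, north 2079 cos 268° = -72.56
Summing: -2673.06 m east, -627.70 m north → (-2673, -628).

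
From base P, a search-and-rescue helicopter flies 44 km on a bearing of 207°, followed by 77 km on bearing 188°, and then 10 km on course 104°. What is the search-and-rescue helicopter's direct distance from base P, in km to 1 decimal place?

119.7 km

Leg 1 (207°, 44 km): east 44 sin 207° = -19.98, north 44 cos 207° = -39.20
Leg 2 (188°, 77 km): east 77 sin 188° = -10.72, north 77 cos 188° = -76.25
Leg 3 (104°, 10 km): east 10 sin 104° = 9.70, north 10 cos 104° = -2.42
Net: -20.99 east, -117.87 north. Distance = √((-20.99)² + (-117.87)²) = 119.728 km.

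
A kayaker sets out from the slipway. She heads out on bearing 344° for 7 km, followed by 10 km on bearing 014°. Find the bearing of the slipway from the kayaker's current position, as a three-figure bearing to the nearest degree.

Leg 1 (344°, 7 km): east 7 sin 344° = -1.93, north 7 cos 344° = 6.73
Leg 2 (014°, 10 km): east 10 sin 14° = 2.42, north 10 cos 14° = 9.70
Net displacement: 0.49 east, 16.43 north. Direction back to start is (-0.49, -16.43): bearing = atan2(-0.49, -16.43) mod 360° = 181.71° ≈ 182°.

182°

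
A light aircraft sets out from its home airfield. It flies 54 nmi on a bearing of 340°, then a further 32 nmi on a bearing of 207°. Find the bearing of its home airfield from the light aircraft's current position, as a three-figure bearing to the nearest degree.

124°

Leg 1 (340°, 54 nmi): east 54 sin 340° = -18.47, north 54 cos 340° = 50.74
Leg 2 (207°, 32 nmi): east 32 sin 207° = -14.53, north 32 cos 207° = -28.51
Net displacement: -33.00 east, 22.23 north. Direction back to start is (33.00, -22.23): bearing = atan2(33.00, -22.23) mod 360° = 123.97° ≈ 124°.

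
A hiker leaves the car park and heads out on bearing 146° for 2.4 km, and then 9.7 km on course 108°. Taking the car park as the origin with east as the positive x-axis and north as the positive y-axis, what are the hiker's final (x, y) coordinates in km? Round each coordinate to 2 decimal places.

(10.57, -4.99)

Leg 1 (146°, 2.4 km): east 2.4 sin 146° = 1.34, north 2.4 cos 146° = -1.99
Leg 2 (108°, 9.7 km): east 9.7 sin 108° = 9.23, north 9.7 cos 108° = -3.00
Summing: 10.57 km east, -4.99 km north → (10.57, -4.99).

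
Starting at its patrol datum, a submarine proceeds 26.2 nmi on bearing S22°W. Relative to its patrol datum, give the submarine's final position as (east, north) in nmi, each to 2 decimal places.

Leg 1 (S22°W, 26.2 nmi): east 26.2 sin 202° = -9.81, north 26.2 cos 202° = -24.29
Summing: -9.81 nmi east, -24.29 nmi north → (-9.81, -24.29).

(-9.81, -24.29)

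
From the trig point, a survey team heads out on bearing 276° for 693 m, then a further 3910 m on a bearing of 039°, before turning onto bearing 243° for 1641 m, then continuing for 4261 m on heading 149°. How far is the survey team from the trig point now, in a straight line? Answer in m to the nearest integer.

2815 m

Leg 1 (276°, 693 m): east 693 sin 276° = -689.20, north 693 cos 276° = 72.44
Leg 2 (039°, 3910 m): east 3910 sin 39° = 2460.64, north 3910 cos 39° = 3038.64
Leg 3 (243°, 1641 m): east 1641 sin 243° = -1462.14, north 1641 cos 243° = -745.00
Leg 4 (149°, 4261 m): east 4261 sin 149° = 2194.58, north 4261 cos 149° = -3652.39
Net: 2503.87 east, -1286.31 north. Distance = √((2503.87)² + (-1286.31)²) = 2814.956 m.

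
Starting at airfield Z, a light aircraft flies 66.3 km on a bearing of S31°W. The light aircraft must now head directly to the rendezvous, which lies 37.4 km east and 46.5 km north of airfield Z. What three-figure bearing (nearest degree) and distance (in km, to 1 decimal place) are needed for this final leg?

Leg 1 (S31°W, 66.3 km): east 66.3 sin 211° = -34.15, north 66.3 cos 211° = -56.83
Current position: (-34.15, -56.83). Target: (37.4, 46.5). Remaining: Δeast = 71.55, Δnorth = 103.33.
Bearing = atan2(71.55, 103.33) mod 360° = 34.70°; distance = √((71.55)² + (103.33)²) = 125.683 km.

035°, 125.7 km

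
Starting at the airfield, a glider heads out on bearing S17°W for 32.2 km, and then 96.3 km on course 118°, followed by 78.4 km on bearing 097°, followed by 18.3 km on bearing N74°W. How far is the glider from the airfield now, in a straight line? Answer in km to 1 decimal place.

Leg 1 (S17°W, 32.2 km): east 32.2 sin 197° = -9.41, north 32.2 cos 197° = -30.79
Leg 2 (118°, 96.3 km): east 96.3 sin 118° = 85.03, north 96.3 cos 118° = -45.21
Leg 3 (097°, 78.4 km): east 78.4 sin 97° = 77.82, north 78.4 cos 97° = -9.55
Leg 4 (N74°W, 18.3 km): east 18.3 sin 286° = -17.59, north 18.3 cos 286° = 5.04
Net: 135.84 east, -80.51 north. Distance = √((135.84)² + (-80.51)²) = 157.906 km.

157.9 km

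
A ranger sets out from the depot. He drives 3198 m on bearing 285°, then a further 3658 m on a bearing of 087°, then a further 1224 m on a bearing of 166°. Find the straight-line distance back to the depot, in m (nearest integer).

Leg 1 (285°, 3198 m): east 3198 sin 285° = -3089.03, north 3198 cos 285° = 827.70
Leg 2 (087°, 3658 m): east 3658 sin 87° = 3652.99, north 3658 cos 87° = 191.44
Leg 3 (166°, 1224 m): east 1224 sin 166° = 296.11, north 1224 cos 166° = -1187.64
Net: 860.07 east, -168.49 north. Distance = √((860.07)² + (-168.49)²) = 876.418 m.

876 m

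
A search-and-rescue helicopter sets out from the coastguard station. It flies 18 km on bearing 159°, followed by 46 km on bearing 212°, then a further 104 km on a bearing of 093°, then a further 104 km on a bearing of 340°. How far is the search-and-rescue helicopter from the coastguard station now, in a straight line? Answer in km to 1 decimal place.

62.2 km

Leg 1 (159°, 18 km): east 18 sin 159° = 6.45, north 18 cos 159° = -16.80
Leg 2 (212°, 46 km): east 46 sin 212° = -24.38, north 46 cos 212° = -39.01
Leg 3 (093°, 104 km): east 104 sin 93° = 103.86, north 104 cos 93° = -5.44
Leg 4 (340°, 104 km): east 104 sin 340° = -35.57, north 104 cos 340° = 97.73
Net: 50.36 east, 36.47 north. Distance = √((50.36)² + (36.47)²) = 62.180 km.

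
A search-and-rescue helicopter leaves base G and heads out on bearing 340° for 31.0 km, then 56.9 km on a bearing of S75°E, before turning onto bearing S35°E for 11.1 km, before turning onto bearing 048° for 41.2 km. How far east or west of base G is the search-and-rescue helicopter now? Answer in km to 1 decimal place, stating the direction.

81.3 km east

Leg 1 (340°, 31.0 km): east 31.0 sin 340° = -10.60, north 31.0 cos 340° = 29.13
Leg 2 (S75°E, 56.9 km): east 56.9 sin 105° = 54.96, north 56.9 cos 105° = -14.73
Leg 3 (S35°E, 11.1 km): east 11.1 sin 145° = 6.37, north 11.1 cos 145° = -9.09
Leg 4 (048°, 41.2 km): east 41.2 sin 48° = 30.62, north 41.2 cos 48° = 27.57
Net east component: 81.34 km.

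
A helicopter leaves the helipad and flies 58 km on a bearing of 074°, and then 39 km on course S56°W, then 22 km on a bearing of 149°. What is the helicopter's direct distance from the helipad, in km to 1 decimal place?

42.6 km

Leg 1 (074°, 58 km): east 58 sin 74° = 55.75, north 58 cos 74° = 15.99
Leg 2 (S56°W, 39 km): east 39 sin 236° = -32.33, north 39 cos 236° = -21.81
Leg 3 (149°, 22 km): east 22 sin 149° = 11.33, north 22 cos 149° = -18.86
Net: 34.75 east, -24.68 north. Distance = √((34.75)² + (-24.68)²) = 42.623 km.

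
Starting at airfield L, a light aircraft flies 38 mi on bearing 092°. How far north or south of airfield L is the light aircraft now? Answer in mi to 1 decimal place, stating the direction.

Leg 1 (092°, 38 mi): east 38 sin 92° = 37.98, north 38 cos 92° = -1.33
Net north component: -1.33 mi.

1.3 mi south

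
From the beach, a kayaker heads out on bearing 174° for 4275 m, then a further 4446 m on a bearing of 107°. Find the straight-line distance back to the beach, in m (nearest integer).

7273 m

Leg 1 (174°, 4275 m): east 4275 sin 174° = 446.86, north 4275 cos 174° = -4251.58
Leg 2 (107°, 4446 m): east 4446 sin 107° = 4251.73, north 4446 cos 107° = -1299.88
Net: 4698.59 east, -5551.47 north. Distance = √((4698.59)² + (-5551.47)²) = 7272.931 m.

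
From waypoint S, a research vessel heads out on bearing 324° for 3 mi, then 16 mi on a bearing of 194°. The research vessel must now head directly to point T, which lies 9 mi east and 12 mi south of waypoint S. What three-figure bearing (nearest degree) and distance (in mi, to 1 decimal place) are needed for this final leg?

086°, 14.7 mi

Leg 1 (324°, 3 mi): east 3 sin 324° = -1.76, north 3 cos 324° = 2.43
Leg 2 (194°, 16 mi): east 16 sin 194° = -3.87, north 16 cos 194° = -15.52
Current position: (-5.63, -13.10). Target: (9, -12). Remaining: Δeast = 14.63, Δnorth = 1.10.
Bearing = atan2(14.63, 1.10) mod 360° = 85.71°; distance = √((14.63)² + (1.10)²) = 14.675 mi.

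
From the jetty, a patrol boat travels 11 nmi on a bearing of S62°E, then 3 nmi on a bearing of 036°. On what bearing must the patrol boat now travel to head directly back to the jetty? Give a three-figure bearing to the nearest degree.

Leg 1 (S62°E, 11 nmi): east 11 sin 118° = 9.71, north 11 cos 118° = -5.16
Leg 2 (036°, 3 nmi): east 3 sin 36° = 1.76, north 3 cos 36° = 2.43
Net displacement: 11.48 east, -2.74 north. Direction back to start is (-11.48, 2.74): bearing = atan2(-11.48, 2.74) mod 360° = 283.42° ≈ 283°.

283°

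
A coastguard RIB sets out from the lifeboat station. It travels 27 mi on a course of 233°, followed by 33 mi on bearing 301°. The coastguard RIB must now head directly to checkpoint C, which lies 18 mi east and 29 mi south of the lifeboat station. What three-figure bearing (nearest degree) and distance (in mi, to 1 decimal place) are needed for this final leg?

114°, 74.1 mi

Leg 1 (233°, 27 mi): east 27 sin 233° = -21.56, north 27 cos 233° = -16.25
Leg 2 (301°, 33 mi): east 33 sin 301° = -28.29, north 33 cos 301° = 17.00
Current position: (-49.85, 0.75). Target: (18, -29). Remaining: Δeast = 67.85, Δnorth = -29.75.
Bearing = atan2(67.85, -29.75) mod 360° = 113.67°; distance = √((67.85)² + (-29.75)²) = 74.084 mi.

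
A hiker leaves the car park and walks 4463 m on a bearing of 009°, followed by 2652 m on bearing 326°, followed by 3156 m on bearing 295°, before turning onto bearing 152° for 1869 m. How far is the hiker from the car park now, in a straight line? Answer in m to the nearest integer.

Leg 1 (009°, 4463 m): east 4463 sin 9° = 698.17, north 4463 cos 9° = 4408.05
Leg 2 (326°, 2652 m): east 2652 sin 326° = -1482.98, north 2652 cos 326° = 2198.61
Leg 3 (295°, 3156 m): east 3156 sin 295° = -2860.31, north 3156 cos 295° = 1333.78
Leg 4 (152°, 1869 m): east 1869 sin 152° = 877.44, north 1869 cos 152° = -1650.23
Net: -2767.68 east, 6290.21 north. Distance = √((-2767.68)² + (6290.21)²) = 6872.179 m.

6872 m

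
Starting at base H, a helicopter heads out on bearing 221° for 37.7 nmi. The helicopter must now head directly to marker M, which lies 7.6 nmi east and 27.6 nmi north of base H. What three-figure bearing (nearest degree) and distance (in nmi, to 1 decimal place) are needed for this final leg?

Leg 1 (221°, 37.7 nmi): east 37.7 sin 221° = -24.73, north 37.7 cos 221° = -28.45
Current position: (-24.73, -28.45). Target: (7.6, 27.6). Remaining: Δeast = 32.33, Δnorth = 56.05.
Bearing = atan2(32.33, 56.05) mod 360° = 29.98°; distance = √((32.33)² + (56.05)²) = 64.710 nmi.

030°, 64.7 nmi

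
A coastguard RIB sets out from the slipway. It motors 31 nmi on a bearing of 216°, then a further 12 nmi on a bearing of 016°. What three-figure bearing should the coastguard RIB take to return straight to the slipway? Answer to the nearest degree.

Leg 1 (216°, 31 nmi): east 31 sin 216° = -18.22, north 31 cos 216° = -25.08
Leg 2 (016°, 12 nmi): east 12 sin 16° = 3.31, north 12 cos 16° = 11.54
Net displacement: -14.91 east, -13.54 north. Direction back to start is (14.91, 13.54): bearing = atan2(14.91, 13.54) mod 360° = 47.75° ≈ 048°.

048°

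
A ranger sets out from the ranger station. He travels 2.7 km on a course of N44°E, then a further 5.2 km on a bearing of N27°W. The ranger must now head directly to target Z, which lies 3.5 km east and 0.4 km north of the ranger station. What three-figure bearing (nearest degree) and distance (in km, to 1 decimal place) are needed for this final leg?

Leg 1 (N44°E, 2.7 km): east 2.7 sin 44° = 1.88, north 2.7 cos 44° = 1.94
Leg 2 (N27°W, 5.2 km): east 5.2 sin 333° = -2.36, north 5.2 cos 333° = 4.63
Current position: (-0.49, 6.58). Target: (3.5, 0.4). Remaining: Δeast = 3.99, Δnorth = -6.18.
Bearing = atan2(3.99, -6.18) mod 360° = 147.16°; distance = √((3.99)² + (-6.18)²) = 7.350 km.

147°, 7.3 km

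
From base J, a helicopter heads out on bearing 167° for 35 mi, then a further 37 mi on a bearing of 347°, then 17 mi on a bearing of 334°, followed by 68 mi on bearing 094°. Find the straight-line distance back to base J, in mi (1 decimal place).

Leg 1 (167°, 35 mi): east 35 sin 167° = 7.87, north 35 cos 167° = -34.10
Leg 2 (347°, 37 mi): east 37 sin 347° = -8.32, north 37 cos 347° = 36.05
Leg 3 (334°, 17 mi): east 17 sin 334° = -7.45, north 17 cos 334° = 15.28
Leg 4 (094°, 68 mi): east 68 sin 94° = 67.83, north 68 cos 94° = -4.74
Net: 59.93 east, 12.48 north. Distance = √((59.93)² + (12.48)²) = 61.219 mi.

61.2 mi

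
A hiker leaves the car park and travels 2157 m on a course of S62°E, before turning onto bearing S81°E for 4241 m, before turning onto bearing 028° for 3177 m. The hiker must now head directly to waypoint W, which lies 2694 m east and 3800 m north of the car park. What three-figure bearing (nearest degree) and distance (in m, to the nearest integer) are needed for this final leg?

Leg 1 (S62°E, 2157 m): east 2157 sin 118° = 1904.52, north 2157 cos 118° = -1012.65
Leg 2 (S81°E, 4241 m): east 4241 sin 99° = 4188.79, north 4241 cos 99° = -663.44
Leg 3 (028°, 3177 m): east 3177 sin 28° = 1491.51, north 3177 cos 28° = 2805.12
Current position: (7584.82, 1129.04). Target: (2694, 3800). Remaining: Δeast = -4890.82, Δnorth = 2670.96.
Bearing = atan2(-4890.82, 2670.96) mod 360° = 298.64°; distance = √((-4890.82)² + (2670.96)²) = 5572.623 m.

299°, 5573 m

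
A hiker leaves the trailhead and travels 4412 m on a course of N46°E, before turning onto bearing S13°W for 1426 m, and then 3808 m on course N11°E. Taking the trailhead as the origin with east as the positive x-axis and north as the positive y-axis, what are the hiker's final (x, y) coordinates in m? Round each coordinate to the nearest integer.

Leg 1 (N46°E, 4412 m): east 4412 sin 46° = 3173.73, north 4412 cos 46° = 3064.83
Leg 2 (S13°W, 1426 m): east 1426 sin 193° = -320.78, north 1426 cos 193° = -1389.45
Leg 3 (N11°E, 3808 m): east 3808 sin 11° = 726.60, north 3808 cos 11° = 3738.04
Summing: 3579.55 m east, 5413.42 m north → (3580, 5413).

(3580, 5413)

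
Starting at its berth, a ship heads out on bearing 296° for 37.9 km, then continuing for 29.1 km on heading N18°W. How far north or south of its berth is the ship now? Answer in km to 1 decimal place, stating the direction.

44.3 km north

Leg 1 (296°, 37.9 km): east 37.9 sin 296° = -34.06, north 37.9 cos 296° = 16.61
Leg 2 (N18°W, 29.1 km): east 29.1 sin 342° = -8.99, north 29.1 cos 342° = 27.68
Net north component: 44.29 km.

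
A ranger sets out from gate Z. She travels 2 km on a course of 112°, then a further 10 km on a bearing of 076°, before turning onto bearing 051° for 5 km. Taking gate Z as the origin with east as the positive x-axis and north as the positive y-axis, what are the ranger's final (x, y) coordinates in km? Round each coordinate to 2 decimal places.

(15.44, 4.82)

Leg 1 (112°, 2 km): east 2 sin 112° = 1.85, north 2 cos 112° = -0.75
Leg 2 (076°, 10 km): east 10 sin 76° = 9.70, north 10 cos 76° = 2.42
Leg 3 (051°, 5 km): east 5 sin 51° = 3.89, north 5 cos 51° = 3.15
Summing: 15.44 km east, 4.82 km north → (15.44, 4.82).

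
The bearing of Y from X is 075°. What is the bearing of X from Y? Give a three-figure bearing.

Back-bearing = 075° + 180° = 255°.

255°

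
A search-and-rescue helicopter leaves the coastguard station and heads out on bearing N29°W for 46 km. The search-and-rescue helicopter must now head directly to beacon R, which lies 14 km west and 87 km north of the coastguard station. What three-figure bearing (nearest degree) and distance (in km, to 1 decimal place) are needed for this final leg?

010°, 47.5 km

Leg 1 (N29°W, 46 km): east 46 sin 331° = -22.30, north 46 cos 331° = 40.23
Current position: (-22.30, 40.23). Target: (-14, 87). Remaining: Δeast = 8.30, Δnorth = 46.77.
Bearing = atan2(8.30, 46.77) mod 360° = 10.07°; distance = √((8.30)² + (46.77)²) = 47.499 km.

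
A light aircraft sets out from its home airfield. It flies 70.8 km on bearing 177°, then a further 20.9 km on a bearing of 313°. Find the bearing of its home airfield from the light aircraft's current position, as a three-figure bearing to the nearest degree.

Leg 1 (177°, 70.8 km): east 70.8 sin 177° = 3.71, north 70.8 cos 177° = -70.70
Leg 2 (313°, 20.9 km): east 20.9 sin 313° = -15.29, north 20.9 cos 313° = 14.25
Net displacement: -11.58 east, -56.45 north. Direction back to start is (11.58, 56.45): bearing = atan2(11.58, 56.45) mod 360° = 11.59° ≈ 012°.

012°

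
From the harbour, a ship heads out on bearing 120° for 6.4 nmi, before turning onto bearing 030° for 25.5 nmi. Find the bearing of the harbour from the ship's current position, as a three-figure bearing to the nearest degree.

Leg 1 (120°, 6.4 nmi): east 6.4 sin 120° = 5.54, north 6.4 cos 120° = -3.20
Leg 2 (030°, 25.5 nmi): east 25.5 sin 30° = 12.75, north 25.5 cos 30° = 22.08
Net displacement: 18.29 east, 18.88 north. Direction back to start is (-18.29, -18.88): bearing = atan2(-18.29, -18.88) mod 360° = 224.09° ≈ 224°.

224°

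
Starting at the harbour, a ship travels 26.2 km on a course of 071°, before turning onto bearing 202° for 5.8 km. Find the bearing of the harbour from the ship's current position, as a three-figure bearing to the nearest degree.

262°

Leg 1 (071°, 26.2 km): east 26.2 sin 71° = 24.77, north 26.2 cos 71° = 8.53
Leg 2 (202°, 5.8 km): east 5.8 sin 202° = -2.17, north 5.8 cos 202° = -5.38
Net displacement: 22.60 east, 3.15 north. Direction back to start is (-22.60, -3.15): bearing = atan2(-22.60, -3.15) mod 360° = 262.06° ≈ 262°.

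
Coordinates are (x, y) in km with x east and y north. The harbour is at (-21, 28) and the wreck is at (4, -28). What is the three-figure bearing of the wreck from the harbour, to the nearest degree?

Δeast = 4 − -21 = 25.00; Δnorth = -28 − 28 = -56.00.
Bearing = atan2(Δeast, Δnorth) mod 360° = 155.94° ≈ 156°.

156°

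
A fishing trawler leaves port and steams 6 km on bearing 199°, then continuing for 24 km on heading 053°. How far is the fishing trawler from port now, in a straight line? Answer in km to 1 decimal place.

19.3 km

Leg 1 (199°, 6 km): east 6 sin 199° = -1.95, north 6 cos 199° = -5.67
Leg 2 (053°, 24 km): east 24 sin 53° = 19.17, north 24 cos 53° = 14.44
Net: 17.21 east, 8.77 north. Distance = √((17.21)² + (8.77)²) = 19.319 km.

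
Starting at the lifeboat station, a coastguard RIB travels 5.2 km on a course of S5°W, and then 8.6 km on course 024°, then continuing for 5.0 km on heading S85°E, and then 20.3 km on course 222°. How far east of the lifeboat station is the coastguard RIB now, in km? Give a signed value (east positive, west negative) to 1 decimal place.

Leg 1 (S5°W, 5.2 km): east 5.2 sin 185° = -0.45, north 5.2 cos 185° = -5.18
Leg 2 (024°, 8.6 km): east 8.6 sin 24° = 3.50, north 8.6 cos 24° = 7.86
Leg 3 (S85°E, 5.0 km): east 5.0 sin 95° = 4.98, north 5.0 cos 95° = -0.44
Leg 4 (222°, 20.3 km): east 20.3 sin 222° = -13.58, north 20.3 cos 222° = -15.09
Net east component: -5.56 km.

-5.6 km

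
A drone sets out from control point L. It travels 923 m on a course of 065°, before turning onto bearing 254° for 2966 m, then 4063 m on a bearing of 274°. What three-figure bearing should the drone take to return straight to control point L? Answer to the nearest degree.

089°

Leg 1 (065°, 923 m): east 923 sin 65° = 836.52, north 923 cos 65° = 390.08
Leg 2 (254°, 2966 m): east 2966 sin 254° = -2851.10, north 2966 cos 254° = -817.54
Leg 3 (274°, 4063 m): east 4063 sin 274° = -4053.10, north 4063 cos 274° = 283.42
Net displacement: -6067.68 east, -144.04 north. Direction back to start is (6067.68, 144.04): bearing = atan2(6067.68, 144.04) mod 360° = 88.64° ≈ 089°.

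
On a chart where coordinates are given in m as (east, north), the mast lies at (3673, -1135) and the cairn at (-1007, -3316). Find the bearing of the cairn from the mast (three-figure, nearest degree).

245°

Δeast = -1007 − 3673 = -4680.00; Δnorth = -3316 − -1135 = -2181.00.
Bearing = atan2(Δeast, Δnorth) mod 360° = 245.01° ≈ 245°.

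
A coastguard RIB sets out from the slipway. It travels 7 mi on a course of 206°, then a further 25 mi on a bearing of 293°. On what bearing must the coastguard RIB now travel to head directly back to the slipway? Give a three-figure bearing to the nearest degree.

098°

Leg 1 (206°, 7 mi): east 7 sin 206° = -3.07, north 7 cos 206° = -6.29
Leg 2 (293°, 25 mi): east 25 sin 293° = -23.01, north 25 cos 293° = 9.77
Net displacement: -26.08 east, 3.48 north. Direction back to start is (26.08, -3.48): bearing = atan2(26.08, -3.48) mod 360° = 97.59° ≈ 098°.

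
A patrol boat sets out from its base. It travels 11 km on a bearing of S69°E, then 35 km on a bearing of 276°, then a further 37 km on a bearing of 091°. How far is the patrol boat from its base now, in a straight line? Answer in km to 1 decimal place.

Leg 1 (S69°E, 11 km): east 11 sin 111° = 10.27, north 11 cos 111° = -3.94
Leg 2 (276°, 35 km): east 35 sin 276° = -34.81, north 35 cos 276° = 3.66
Leg 3 (091°, 37 km): east 37 sin 91° = 36.99, north 37 cos 91° = -0.65
Net: 12.46 east, -0.93 north. Distance = √((12.46)² + (-0.93)²) = 12.490 km.

12.5 km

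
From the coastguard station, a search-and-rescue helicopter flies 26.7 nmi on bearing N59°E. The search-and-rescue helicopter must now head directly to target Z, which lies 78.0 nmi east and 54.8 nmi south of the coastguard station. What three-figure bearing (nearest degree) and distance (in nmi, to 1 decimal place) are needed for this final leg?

141°, 88.0 nmi

Leg 1 (N59°E, 26.7 nmi): east 26.7 sin 59° = 22.89, north 26.7 cos 59° = 13.75
Current position: (22.89, 13.75). Target: (78.0, -54.8). Remaining: Δeast = 55.11, Δnorth = -68.55.
Bearing = atan2(55.11, -68.55) mod 360° = 141.20°; distance = √((55.11)² + (-68.55)²) = 87.959 nmi.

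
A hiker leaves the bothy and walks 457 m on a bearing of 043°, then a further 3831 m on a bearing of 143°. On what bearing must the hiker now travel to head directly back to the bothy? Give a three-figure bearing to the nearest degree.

316°

Leg 1 (043°, 457 m): east 457 sin 43° = 311.67, north 457 cos 43° = 334.23
Leg 2 (143°, 3831 m): east 3831 sin 143° = 2305.55, north 3831 cos 143° = -3059.57
Net displacement: 2617.23 east, -2725.34 north. Direction back to start is (-2617.23, 2725.34): bearing = atan2(-2617.23, 2725.34) mod 360° = 316.16° ≈ 316°.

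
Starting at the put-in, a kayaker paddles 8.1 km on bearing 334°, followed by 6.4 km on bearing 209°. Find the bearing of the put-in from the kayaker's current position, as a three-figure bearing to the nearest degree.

104°

Leg 1 (334°, 8.1 km): east 8.1 sin 334° = -3.55, north 8.1 cos 334° = 7.28
Leg 2 (209°, 6.4 km): east 6.4 sin 209° = -3.10, north 6.4 cos 209° = -5.60
Net displacement: -6.65 east, 1.68 north. Direction back to start is (6.65, -1.68): bearing = atan2(6.65, -1.68) mod 360° = 104.19° ≈ 104°.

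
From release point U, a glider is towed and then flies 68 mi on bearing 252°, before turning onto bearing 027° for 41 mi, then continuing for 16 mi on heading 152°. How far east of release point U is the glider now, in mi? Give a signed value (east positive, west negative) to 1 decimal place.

Leg 1 (252°, 68 mi): east 68 sin 252° = -64.67, north 68 cos 252° = -21.01
Leg 2 (027°, 41 mi): east 41 sin 27° = 18.61, north 41 cos 27° = 36.53
Leg 3 (152°, 16 mi): east 16 sin 152° = 7.51, north 16 cos 152° = -14.13
Net east component: -38.55 mi.

-38.5 mi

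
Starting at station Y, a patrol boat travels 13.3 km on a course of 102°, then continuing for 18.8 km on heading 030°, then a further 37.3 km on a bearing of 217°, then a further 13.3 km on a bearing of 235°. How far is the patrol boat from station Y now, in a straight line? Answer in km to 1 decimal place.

Leg 1 (102°, 13.3 km): east 13.3 sin 102° = 13.01, north 13.3 cos 102° = -2.77
Leg 2 (030°, 18.8 km): east 18.8 sin 30° = 9.40, north 18.8 cos 30° = 16.28
Leg 3 (217°, 37.3 km): east 37.3 sin 217° = -22.45, north 37.3 cos 217° = -29.79
Leg 4 (235°, 13.3 km): east 13.3 sin 235° = -10.89, north 13.3 cos 235° = -7.63
Net: -10.93 east, -23.90 north. Distance = √((-10.93)² + (-23.90)²) = 26.283 km.

26.3 km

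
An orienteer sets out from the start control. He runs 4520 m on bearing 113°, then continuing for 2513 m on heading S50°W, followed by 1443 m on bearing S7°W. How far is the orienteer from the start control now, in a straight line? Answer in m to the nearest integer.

Leg 1 (113°, 4520 m): east 4520 sin 113° = 4160.68, north 4520 cos 113° = -1766.10
Leg 2 (S50°W, 2513 m): east 2513 sin 230° = -1925.07, north 2513 cos 230° = -1615.33
Leg 3 (S7°W, 1443 m): east 1443 sin 187° = -175.86, north 1443 cos 187° = -1432.24
Net: 2059.75 east, -4813.67 north. Distance = √((2059.75)² + (-4813.67)²) = 5235.843 m.

5236 m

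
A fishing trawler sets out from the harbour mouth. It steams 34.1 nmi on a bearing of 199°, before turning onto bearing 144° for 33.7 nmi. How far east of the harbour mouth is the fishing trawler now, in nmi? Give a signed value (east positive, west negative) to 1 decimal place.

Leg 1 (199°, 34.1 nmi): east 34.1 sin 199° = -11.10, north 34.1 cos 199° = -32.24
Leg 2 (144°, 33.7 nmi): east 33.7 sin 144° = 19.81, north 33.7 cos 144° = -27.26
Net east component: 8.71 nmi.

8.7 nmi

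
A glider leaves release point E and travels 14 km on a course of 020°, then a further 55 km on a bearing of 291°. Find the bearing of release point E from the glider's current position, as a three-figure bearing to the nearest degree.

Leg 1 (020°, 14 km): east 14 sin 20° = 4.79, north 14 cos 20° = 13.16
Leg 2 (291°, 55 km): east 55 sin 291° = -51.35, north 55 cos 291° = 19.71
Net displacement: -46.56 east, 32.87 north. Direction back to start is (46.56, -32.87): bearing = atan2(46.56, -32.87) mod 360° = 125.22° ≈ 125°.

125°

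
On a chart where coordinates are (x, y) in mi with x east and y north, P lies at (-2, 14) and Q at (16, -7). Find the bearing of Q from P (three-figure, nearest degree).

Δeast = 16 − -2 = 18.00; Δnorth = -7 − 14 = -21.00.
Bearing = atan2(Δeast, Δnorth) mod 360° = 139.40° ≈ 139°.

139°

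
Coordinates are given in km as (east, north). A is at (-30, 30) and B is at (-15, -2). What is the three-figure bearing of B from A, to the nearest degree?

155°

Δeast = -15 − -30 = 15.00; Δnorth = -2 − 30 = -32.00.
Bearing = atan2(Δeast, Δnorth) mod 360° = 154.89° ≈ 155°.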